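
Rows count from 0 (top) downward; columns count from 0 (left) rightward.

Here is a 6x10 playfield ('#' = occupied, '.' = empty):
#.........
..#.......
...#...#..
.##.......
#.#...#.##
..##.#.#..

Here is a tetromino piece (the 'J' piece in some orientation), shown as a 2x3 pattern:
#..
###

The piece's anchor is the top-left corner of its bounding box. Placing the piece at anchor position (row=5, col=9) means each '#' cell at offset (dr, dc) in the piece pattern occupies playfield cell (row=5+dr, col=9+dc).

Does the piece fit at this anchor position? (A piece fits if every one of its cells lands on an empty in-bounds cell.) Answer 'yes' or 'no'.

Check each piece cell at anchor (5, 9):
  offset (0,0) -> (5,9): empty -> OK
  offset (1,0) -> (6,9): out of bounds -> FAIL
  offset (1,1) -> (6,10): out of bounds -> FAIL
  offset (1,2) -> (6,11): out of bounds -> FAIL
All cells valid: no

Answer: no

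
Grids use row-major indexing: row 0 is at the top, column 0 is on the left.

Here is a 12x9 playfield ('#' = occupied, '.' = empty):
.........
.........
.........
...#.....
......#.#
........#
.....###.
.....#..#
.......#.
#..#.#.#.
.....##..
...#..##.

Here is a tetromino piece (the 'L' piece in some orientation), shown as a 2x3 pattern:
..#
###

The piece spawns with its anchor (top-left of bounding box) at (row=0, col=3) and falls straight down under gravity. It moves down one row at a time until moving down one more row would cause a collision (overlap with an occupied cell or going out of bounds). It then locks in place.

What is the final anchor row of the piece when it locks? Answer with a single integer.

Answer: 1

Derivation:
Spawn at (row=0, col=3). Try each row:
  row 0: fits
  row 1: fits
  row 2: blocked -> lock at row 1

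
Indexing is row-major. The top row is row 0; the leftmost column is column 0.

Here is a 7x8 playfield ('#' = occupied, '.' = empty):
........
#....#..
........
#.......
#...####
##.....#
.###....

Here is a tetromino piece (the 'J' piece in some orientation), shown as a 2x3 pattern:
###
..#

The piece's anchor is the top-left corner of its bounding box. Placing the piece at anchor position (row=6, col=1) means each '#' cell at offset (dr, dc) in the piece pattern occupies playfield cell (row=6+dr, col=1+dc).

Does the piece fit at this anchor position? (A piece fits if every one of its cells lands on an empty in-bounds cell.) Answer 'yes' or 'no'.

Answer: no

Derivation:
Check each piece cell at anchor (6, 1):
  offset (0,0) -> (6,1): occupied ('#') -> FAIL
  offset (0,1) -> (6,2): occupied ('#') -> FAIL
  offset (0,2) -> (6,3): occupied ('#') -> FAIL
  offset (1,2) -> (7,3): out of bounds -> FAIL
All cells valid: no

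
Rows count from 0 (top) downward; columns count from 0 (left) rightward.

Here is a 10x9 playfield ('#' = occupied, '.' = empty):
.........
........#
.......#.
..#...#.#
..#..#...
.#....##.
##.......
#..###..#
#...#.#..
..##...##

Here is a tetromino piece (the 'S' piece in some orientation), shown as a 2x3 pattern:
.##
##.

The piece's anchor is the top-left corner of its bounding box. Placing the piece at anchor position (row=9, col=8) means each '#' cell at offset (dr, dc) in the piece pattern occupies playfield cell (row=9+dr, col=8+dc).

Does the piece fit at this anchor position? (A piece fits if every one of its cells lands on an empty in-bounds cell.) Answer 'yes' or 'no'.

Answer: no

Derivation:
Check each piece cell at anchor (9, 8):
  offset (0,1) -> (9,9): out of bounds -> FAIL
  offset (0,2) -> (9,10): out of bounds -> FAIL
  offset (1,0) -> (10,8): out of bounds -> FAIL
  offset (1,1) -> (10,9): out of bounds -> FAIL
All cells valid: no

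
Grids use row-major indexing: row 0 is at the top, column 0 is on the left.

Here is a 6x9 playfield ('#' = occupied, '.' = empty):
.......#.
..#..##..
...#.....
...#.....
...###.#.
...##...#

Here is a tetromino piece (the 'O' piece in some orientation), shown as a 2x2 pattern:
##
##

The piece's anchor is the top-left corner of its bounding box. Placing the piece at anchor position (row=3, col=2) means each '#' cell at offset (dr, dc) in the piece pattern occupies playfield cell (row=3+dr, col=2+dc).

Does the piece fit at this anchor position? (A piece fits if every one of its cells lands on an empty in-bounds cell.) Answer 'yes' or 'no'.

Check each piece cell at anchor (3, 2):
  offset (0,0) -> (3,2): empty -> OK
  offset (0,1) -> (3,3): occupied ('#') -> FAIL
  offset (1,0) -> (4,2): empty -> OK
  offset (1,1) -> (4,3): occupied ('#') -> FAIL
All cells valid: no

Answer: no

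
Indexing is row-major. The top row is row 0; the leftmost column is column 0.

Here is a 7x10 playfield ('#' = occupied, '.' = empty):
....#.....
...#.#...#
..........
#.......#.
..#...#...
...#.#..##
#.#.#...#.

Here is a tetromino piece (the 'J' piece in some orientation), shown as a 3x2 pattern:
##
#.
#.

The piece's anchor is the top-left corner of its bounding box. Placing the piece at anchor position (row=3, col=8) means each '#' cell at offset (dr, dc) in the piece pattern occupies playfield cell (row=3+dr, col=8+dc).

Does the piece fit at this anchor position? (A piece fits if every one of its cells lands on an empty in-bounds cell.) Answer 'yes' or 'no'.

Answer: no

Derivation:
Check each piece cell at anchor (3, 8):
  offset (0,0) -> (3,8): occupied ('#') -> FAIL
  offset (0,1) -> (3,9): empty -> OK
  offset (1,0) -> (4,8): empty -> OK
  offset (2,0) -> (5,8): occupied ('#') -> FAIL
All cells valid: no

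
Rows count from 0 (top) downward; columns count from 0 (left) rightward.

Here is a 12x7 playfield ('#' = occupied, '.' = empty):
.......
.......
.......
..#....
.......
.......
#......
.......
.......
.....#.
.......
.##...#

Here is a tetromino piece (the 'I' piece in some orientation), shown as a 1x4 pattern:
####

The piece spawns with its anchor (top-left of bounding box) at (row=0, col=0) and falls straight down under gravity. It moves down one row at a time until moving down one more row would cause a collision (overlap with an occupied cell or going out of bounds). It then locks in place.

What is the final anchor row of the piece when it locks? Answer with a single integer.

Spawn at (row=0, col=0). Try each row:
  row 0: fits
  row 1: fits
  row 2: fits
  row 3: blocked -> lock at row 2

Answer: 2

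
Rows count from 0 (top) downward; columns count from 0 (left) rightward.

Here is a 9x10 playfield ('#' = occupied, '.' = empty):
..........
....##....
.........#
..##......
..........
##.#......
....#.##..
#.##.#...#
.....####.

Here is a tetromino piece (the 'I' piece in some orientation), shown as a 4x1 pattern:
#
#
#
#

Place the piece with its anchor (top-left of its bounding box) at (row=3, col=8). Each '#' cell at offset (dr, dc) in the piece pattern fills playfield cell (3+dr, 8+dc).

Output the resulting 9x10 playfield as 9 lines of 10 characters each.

Fill (3+0,8+0) = (3,8)
Fill (3+1,8+0) = (4,8)
Fill (3+2,8+0) = (5,8)
Fill (3+3,8+0) = (6,8)

Answer: ..........
....##....
.........#
..##....#.
........#.
##.#....#.
....#.###.
#.##.#...#
.....####.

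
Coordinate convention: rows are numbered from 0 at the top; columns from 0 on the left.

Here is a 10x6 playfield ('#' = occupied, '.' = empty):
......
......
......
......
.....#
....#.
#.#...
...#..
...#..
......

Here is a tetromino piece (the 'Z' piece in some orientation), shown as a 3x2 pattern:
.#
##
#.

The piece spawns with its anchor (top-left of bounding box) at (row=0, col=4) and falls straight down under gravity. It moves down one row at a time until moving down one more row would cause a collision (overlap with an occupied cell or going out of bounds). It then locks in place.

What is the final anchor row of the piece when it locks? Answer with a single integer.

Answer: 2

Derivation:
Spawn at (row=0, col=4). Try each row:
  row 0: fits
  row 1: fits
  row 2: fits
  row 3: blocked -> lock at row 2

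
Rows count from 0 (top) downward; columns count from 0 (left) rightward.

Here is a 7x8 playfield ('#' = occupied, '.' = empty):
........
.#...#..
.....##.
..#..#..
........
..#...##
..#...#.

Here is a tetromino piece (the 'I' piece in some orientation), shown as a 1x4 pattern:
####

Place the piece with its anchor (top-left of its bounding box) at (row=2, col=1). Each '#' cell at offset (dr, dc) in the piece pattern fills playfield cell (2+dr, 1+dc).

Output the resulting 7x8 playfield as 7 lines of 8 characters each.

Answer: ........
.#...#..
.######.
..#..#..
........
..#...##
..#...#.

Derivation:
Fill (2+0,1+0) = (2,1)
Fill (2+0,1+1) = (2,2)
Fill (2+0,1+2) = (2,3)
Fill (2+0,1+3) = (2,4)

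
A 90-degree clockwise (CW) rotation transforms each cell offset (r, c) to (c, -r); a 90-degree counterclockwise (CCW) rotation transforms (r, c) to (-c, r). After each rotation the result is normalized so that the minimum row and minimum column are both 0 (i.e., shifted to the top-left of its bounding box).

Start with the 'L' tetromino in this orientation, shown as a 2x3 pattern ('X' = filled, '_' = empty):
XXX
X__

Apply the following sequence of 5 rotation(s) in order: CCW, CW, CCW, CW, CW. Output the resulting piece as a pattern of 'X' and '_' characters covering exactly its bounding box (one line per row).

Answer: XX
_X
_X

Derivation:
Start:
XXX
X__
After rotation 1 (CCW):
X_
X_
XX
After rotation 2 (CW):
XXX
X__
After rotation 3 (CCW):
X_
X_
XX
After rotation 4 (CW):
XXX
X__
After rotation 5 (CW):
XX
_X
_X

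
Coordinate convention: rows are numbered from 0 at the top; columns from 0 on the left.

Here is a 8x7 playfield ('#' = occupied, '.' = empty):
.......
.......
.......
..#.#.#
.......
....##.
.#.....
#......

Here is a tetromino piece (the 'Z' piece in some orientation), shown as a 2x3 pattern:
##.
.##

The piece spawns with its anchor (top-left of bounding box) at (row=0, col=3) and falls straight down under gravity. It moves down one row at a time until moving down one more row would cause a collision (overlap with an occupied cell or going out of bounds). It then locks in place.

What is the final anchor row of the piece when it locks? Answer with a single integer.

Spawn at (row=0, col=3). Try each row:
  row 0: fits
  row 1: fits
  row 2: blocked -> lock at row 1

Answer: 1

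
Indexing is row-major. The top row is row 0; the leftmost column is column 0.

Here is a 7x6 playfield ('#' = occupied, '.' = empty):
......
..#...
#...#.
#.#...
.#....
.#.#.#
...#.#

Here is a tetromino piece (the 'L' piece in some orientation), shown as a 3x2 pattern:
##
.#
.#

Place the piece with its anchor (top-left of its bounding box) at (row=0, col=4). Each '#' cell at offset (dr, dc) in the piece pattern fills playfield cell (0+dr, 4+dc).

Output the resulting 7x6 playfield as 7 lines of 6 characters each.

Answer: ....##
..#..#
#...##
#.#...
.#....
.#.#.#
...#.#

Derivation:
Fill (0+0,4+0) = (0,4)
Fill (0+0,4+1) = (0,5)
Fill (0+1,4+1) = (1,5)
Fill (0+2,4+1) = (2,5)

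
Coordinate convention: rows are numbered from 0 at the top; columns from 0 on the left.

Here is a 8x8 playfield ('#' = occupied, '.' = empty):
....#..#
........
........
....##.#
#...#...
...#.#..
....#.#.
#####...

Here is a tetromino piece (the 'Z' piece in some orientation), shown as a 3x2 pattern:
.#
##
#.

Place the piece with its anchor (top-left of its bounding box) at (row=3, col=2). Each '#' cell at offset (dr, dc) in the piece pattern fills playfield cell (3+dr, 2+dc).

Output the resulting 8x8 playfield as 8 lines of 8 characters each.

Answer: ....#..#
........
........
...###.#
#.###...
..##.#..
....#.#.
#####...

Derivation:
Fill (3+0,2+1) = (3,3)
Fill (3+1,2+0) = (4,2)
Fill (3+1,2+1) = (4,3)
Fill (3+2,2+0) = (5,2)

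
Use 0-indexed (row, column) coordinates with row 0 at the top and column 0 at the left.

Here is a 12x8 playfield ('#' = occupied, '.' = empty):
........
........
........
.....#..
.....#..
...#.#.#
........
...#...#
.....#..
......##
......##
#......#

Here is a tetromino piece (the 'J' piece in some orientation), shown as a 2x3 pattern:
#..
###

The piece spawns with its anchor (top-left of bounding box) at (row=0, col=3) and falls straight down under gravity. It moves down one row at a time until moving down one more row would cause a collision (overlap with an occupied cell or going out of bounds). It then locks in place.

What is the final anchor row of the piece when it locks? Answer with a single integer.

Answer: 1

Derivation:
Spawn at (row=0, col=3). Try each row:
  row 0: fits
  row 1: fits
  row 2: blocked -> lock at row 1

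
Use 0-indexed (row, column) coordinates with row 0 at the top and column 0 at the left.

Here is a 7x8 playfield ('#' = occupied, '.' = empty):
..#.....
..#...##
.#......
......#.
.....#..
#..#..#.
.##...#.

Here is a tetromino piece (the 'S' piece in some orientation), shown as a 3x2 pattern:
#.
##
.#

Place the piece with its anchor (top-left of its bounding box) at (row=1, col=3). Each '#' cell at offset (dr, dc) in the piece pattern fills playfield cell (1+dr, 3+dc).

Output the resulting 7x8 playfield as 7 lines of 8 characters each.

Fill (1+0,3+0) = (1,3)
Fill (1+1,3+0) = (2,3)
Fill (1+1,3+1) = (2,4)
Fill (1+2,3+1) = (3,4)

Answer: ..#.....
..##..##
.#.##...
....#.#.
.....#..
#..#..#.
.##...#.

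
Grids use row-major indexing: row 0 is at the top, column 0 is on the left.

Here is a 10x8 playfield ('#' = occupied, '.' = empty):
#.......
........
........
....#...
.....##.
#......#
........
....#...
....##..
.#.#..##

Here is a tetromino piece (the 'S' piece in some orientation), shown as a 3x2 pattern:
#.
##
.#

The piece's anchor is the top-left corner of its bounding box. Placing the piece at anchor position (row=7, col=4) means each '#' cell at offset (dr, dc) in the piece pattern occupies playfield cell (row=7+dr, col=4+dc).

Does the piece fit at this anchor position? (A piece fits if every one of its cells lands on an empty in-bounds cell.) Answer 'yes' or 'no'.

Answer: no

Derivation:
Check each piece cell at anchor (7, 4):
  offset (0,0) -> (7,4): occupied ('#') -> FAIL
  offset (1,0) -> (8,4): occupied ('#') -> FAIL
  offset (1,1) -> (8,5): occupied ('#') -> FAIL
  offset (2,1) -> (9,5): empty -> OK
All cells valid: no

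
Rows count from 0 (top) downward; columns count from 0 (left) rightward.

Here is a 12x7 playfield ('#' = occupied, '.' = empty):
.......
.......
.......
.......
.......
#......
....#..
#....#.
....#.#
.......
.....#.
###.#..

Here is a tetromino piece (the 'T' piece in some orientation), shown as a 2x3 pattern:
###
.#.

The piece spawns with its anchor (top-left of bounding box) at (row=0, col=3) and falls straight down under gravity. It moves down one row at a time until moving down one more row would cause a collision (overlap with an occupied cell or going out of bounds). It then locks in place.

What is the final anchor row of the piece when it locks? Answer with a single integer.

Answer: 4

Derivation:
Spawn at (row=0, col=3). Try each row:
  row 0: fits
  row 1: fits
  row 2: fits
  row 3: fits
  row 4: fits
  row 5: blocked -> lock at row 4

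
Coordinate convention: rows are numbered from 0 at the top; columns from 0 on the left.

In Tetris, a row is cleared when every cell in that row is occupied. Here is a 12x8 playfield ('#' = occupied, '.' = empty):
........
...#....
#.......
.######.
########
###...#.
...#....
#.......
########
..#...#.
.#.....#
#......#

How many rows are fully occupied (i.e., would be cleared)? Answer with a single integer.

Check each row:
  row 0: 8 empty cells -> not full
  row 1: 7 empty cells -> not full
  row 2: 7 empty cells -> not full
  row 3: 2 empty cells -> not full
  row 4: 0 empty cells -> FULL (clear)
  row 5: 4 empty cells -> not full
  row 6: 7 empty cells -> not full
  row 7: 7 empty cells -> not full
  row 8: 0 empty cells -> FULL (clear)
  row 9: 6 empty cells -> not full
  row 10: 6 empty cells -> not full
  row 11: 6 empty cells -> not full
Total rows cleared: 2

Answer: 2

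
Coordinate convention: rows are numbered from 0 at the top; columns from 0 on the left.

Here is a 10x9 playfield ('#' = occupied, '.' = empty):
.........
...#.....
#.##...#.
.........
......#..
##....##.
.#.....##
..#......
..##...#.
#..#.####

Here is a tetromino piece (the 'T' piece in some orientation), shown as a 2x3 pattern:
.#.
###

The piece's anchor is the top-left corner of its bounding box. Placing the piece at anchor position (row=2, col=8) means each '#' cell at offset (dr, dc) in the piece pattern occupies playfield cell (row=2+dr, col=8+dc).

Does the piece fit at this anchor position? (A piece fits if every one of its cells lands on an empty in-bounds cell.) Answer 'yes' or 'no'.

Answer: no

Derivation:
Check each piece cell at anchor (2, 8):
  offset (0,1) -> (2,9): out of bounds -> FAIL
  offset (1,0) -> (3,8): empty -> OK
  offset (1,1) -> (3,9): out of bounds -> FAIL
  offset (1,2) -> (3,10): out of bounds -> FAIL
All cells valid: no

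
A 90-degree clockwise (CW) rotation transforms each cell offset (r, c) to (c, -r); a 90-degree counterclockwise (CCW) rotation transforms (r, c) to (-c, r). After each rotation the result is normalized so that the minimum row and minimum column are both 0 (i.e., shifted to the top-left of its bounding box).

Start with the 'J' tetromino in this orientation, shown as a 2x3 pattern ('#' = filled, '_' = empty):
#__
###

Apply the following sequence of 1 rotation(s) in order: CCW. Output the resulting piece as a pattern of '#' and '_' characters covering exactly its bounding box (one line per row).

Answer: _#
_#
##

Derivation:
Start:
#__
###
After rotation 1 (CCW):
_#
_#
##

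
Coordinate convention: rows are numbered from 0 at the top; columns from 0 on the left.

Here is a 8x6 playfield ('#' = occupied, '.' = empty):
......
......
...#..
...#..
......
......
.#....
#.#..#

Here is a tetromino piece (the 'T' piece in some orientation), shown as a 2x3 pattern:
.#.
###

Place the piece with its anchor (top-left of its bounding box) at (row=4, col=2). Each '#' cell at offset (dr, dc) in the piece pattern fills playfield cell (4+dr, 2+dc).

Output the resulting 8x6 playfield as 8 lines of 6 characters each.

Answer: ......
......
...#..
...#..
...#..
..###.
.#....
#.#..#

Derivation:
Fill (4+0,2+1) = (4,3)
Fill (4+1,2+0) = (5,2)
Fill (4+1,2+1) = (5,3)
Fill (4+1,2+2) = (5,4)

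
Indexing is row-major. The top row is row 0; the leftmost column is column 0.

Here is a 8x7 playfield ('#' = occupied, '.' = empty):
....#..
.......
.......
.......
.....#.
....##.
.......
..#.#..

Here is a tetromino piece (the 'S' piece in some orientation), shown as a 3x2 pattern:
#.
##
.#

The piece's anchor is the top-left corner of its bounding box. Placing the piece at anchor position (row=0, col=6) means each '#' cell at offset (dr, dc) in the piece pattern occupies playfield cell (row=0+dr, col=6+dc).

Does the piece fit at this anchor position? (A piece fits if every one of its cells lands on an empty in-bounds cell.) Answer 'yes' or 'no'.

Answer: no

Derivation:
Check each piece cell at anchor (0, 6):
  offset (0,0) -> (0,6): empty -> OK
  offset (1,0) -> (1,6): empty -> OK
  offset (1,1) -> (1,7): out of bounds -> FAIL
  offset (2,1) -> (2,7): out of bounds -> FAIL
All cells valid: no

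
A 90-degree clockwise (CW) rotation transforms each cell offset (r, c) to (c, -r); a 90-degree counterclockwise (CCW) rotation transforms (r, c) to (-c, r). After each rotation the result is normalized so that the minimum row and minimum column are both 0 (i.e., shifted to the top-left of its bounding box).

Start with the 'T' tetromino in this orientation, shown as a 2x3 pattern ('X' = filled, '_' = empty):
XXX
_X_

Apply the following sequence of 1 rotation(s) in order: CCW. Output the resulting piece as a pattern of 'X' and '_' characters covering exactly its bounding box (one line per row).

Start:
XXX
_X_
After rotation 1 (CCW):
X_
XX
X_

Answer: X_
XX
X_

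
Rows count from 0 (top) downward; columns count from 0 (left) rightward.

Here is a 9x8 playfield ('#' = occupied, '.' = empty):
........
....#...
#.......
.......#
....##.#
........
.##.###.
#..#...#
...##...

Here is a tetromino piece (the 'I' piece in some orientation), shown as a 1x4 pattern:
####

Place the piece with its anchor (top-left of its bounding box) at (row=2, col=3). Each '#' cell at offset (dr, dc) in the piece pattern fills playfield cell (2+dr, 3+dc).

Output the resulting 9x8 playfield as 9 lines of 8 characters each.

Fill (2+0,3+0) = (2,3)
Fill (2+0,3+1) = (2,4)
Fill (2+0,3+2) = (2,5)
Fill (2+0,3+3) = (2,6)

Answer: ........
....#...
#..####.
.......#
....##.#
........
.##.###.
#..#...#
...##...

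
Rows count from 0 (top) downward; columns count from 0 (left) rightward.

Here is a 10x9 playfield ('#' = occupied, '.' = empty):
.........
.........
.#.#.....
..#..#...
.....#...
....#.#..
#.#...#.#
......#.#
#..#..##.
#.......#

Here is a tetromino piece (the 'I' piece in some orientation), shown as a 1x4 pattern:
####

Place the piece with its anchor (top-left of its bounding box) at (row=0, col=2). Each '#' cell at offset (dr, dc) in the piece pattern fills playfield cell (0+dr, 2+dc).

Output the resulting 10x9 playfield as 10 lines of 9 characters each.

Fill (0+0,2+0) = (0,2)
Fill (0+0,2+1) = (0,3)
Fill (0+0,2+2) = (0,4)
Fill (0+0,2+3) = (0,5)

Answer: ..####...
.........
.#.#.....
..#..#...
.....#...
....#.#..
#.#...#.#
......#.#
#..#..##.
#.......#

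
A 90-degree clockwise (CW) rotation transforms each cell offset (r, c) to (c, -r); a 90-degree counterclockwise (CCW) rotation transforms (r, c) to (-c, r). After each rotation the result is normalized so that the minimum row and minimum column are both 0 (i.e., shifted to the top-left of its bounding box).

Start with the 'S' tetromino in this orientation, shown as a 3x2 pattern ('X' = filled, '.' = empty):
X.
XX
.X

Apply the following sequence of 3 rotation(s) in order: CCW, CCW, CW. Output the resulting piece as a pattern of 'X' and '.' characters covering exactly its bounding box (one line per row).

Start:
X.
XX
.X
After rotation 1 (CCW):
.XX
XX.
After rotation 2 (CCW):
X.
XX
.X
After rotation 3 (CW):
.XX
XX.

Answer: .XX
XX.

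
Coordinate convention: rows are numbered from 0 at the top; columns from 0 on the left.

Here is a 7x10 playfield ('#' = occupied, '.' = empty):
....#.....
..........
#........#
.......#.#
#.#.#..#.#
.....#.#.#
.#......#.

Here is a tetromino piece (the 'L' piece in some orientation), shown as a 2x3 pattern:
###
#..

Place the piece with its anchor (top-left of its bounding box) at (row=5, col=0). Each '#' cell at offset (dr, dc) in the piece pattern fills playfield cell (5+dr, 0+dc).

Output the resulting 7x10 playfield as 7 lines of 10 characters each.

Fill (5+0,0+0) = (5,0)
Fill (5+0,0+1) = (5,1)
Fill (5+0,0+2) = (5,2)
Fill (5+1,0+0) = (6,0)

Answer: ....#.....
..........
#........#
.......#.#
#.#.#..#.#
###..#.#.#
##......#.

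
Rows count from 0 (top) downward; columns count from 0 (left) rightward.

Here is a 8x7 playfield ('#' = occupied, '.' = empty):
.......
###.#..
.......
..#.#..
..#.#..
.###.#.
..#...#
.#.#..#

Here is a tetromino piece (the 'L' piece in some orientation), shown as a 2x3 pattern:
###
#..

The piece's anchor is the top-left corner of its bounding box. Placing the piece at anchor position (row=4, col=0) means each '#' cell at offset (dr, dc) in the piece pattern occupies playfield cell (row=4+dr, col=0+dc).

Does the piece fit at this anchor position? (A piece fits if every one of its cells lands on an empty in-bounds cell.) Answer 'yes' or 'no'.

Check each piece cell at anchor (4, 0):
  offset (0,0) -> (4,0): empty -> OK
  offset (0,1) -> (4,1): empty -> OK
  offset (0,2) -> (4,2): occupied ('#') -> FAIL
  offset (1,0) -> (5,0): empty -> OK
All cells valid: no

Answer: no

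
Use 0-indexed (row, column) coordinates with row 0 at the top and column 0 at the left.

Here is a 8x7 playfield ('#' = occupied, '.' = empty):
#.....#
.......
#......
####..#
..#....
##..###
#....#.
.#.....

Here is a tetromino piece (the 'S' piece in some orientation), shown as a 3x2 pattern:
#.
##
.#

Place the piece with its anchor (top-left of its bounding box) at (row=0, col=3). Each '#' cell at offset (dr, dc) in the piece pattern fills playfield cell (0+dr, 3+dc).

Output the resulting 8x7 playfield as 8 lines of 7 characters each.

Answer: #..#..#
...##..
#...#..
####..#
..#....
##..###
#....#.
.#.....

Derivation:
Fill (0+0,3+0) = (0,3)
Fill (0+1,3+0) = (1,3)
Fill (0+1,3+1) = (1,4)
Fill (0+2,3+1) = (2,4)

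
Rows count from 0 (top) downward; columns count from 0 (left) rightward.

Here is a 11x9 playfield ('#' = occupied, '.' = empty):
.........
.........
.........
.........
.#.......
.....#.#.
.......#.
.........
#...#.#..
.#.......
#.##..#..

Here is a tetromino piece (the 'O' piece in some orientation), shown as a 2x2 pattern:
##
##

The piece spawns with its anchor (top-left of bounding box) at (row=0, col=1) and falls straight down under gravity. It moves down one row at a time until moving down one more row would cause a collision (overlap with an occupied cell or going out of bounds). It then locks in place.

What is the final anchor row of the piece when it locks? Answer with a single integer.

Spawn at (row=0, col=1). Try each row:
  row 0: fits
  row 1: fits
  row 2: fits
  row 3: blocked -> lock at row 2

Answer: 2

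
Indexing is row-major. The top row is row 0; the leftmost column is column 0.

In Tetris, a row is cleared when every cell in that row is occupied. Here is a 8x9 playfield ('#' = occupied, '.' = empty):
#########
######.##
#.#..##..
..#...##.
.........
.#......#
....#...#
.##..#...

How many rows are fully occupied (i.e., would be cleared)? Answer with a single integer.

Answer: 1

Derivation:
Check each row:
  row 0: 0 empty cells -> FULL (clear)
  row 1: 1 empty cell -> not full
  row 2: 5 empty cells -> not full
  row 3: 6 empty cells -> not full
  row 4: 9 empty cells -> not full
  row 5: 7 empty cells -> not full
  row 6: 7 empty cells -> not full
  row 7: 6 empty cells -> not full
Total rows cleared: 1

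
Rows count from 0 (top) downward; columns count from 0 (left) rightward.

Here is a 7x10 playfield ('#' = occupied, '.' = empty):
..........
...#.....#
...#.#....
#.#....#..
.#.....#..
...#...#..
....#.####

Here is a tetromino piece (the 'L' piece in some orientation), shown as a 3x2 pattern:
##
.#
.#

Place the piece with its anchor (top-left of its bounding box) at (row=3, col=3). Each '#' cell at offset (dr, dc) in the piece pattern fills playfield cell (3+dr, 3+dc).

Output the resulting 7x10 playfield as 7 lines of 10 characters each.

Answer: ..........
...#.....#
...#.#....
#.###..#..
.#..#..#..
...##..#..
....#.####

Derivation:
Fill (3+0,3+0) = (3,3)
Fill (3+0,3+1) = (3,4)
Fill (3+1,3+1) = (4,4)
Fill (3+2,3+1) = (5,4)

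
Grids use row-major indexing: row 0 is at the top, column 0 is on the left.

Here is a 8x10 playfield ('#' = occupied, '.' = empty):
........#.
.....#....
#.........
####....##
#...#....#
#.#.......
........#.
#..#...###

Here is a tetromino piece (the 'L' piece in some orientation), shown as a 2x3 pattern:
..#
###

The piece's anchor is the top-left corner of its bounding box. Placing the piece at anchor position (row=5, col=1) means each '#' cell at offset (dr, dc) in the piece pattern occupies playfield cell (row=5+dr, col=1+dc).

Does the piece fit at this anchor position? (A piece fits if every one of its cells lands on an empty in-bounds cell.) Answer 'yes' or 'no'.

Check each piece cell at anchor (5, 1):
  offset (0,2) -> (5,3): empty -> OK
  offset (1,0) -> (6,1): empty -> OK
  offset (1,1) -> (6,2): empty -> OK
  offset (1,2) -> (6,3): empty -> OK
All cells valid: yes

Answer: yes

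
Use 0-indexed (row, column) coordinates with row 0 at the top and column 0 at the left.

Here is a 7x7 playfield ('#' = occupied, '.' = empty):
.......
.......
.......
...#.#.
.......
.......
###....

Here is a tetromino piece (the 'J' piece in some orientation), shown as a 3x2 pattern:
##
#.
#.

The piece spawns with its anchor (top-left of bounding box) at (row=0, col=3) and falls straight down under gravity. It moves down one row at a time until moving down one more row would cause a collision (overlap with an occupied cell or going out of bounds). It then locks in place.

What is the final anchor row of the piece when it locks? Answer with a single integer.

Spawn at (row=0, col=3). Try each row:
  row 0: fits
  row 1: blocked -> lock at row 0

Answer: 0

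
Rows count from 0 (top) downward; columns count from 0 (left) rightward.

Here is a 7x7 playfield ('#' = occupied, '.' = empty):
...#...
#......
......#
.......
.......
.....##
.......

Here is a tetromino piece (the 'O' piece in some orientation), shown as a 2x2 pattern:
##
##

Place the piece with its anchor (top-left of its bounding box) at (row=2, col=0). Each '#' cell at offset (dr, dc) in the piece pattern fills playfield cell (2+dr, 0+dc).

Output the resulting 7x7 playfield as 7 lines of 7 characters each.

Answer: ...#...
#......
##....#
##.....
.......
.....##
.......

Derivation:
Fill (2+0,0+0) = (2,0)
Fill (2+0,0+1) = (2,1)
Fill (2+1,0+0) = (3,0)
Fill (2+1,0+1) = (3,1)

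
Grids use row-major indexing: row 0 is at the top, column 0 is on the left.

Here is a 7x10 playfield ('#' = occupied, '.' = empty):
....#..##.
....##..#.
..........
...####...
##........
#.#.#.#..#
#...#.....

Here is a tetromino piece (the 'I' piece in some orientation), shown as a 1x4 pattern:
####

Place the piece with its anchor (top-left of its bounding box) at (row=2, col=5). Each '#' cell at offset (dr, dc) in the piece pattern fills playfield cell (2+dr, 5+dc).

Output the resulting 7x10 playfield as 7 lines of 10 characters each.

Answer: ....#..##.
....##..#.
.....####.
...####...
##........
#.#.#.#..#
#...#.....

Derivation:
Fill (2+0,5+0) = (2,5)
Fill (2+0,5+1) = (2,6)
Fill (2+0,5+2) = (2,7)
Fill (2+0,5+3) = (2,8)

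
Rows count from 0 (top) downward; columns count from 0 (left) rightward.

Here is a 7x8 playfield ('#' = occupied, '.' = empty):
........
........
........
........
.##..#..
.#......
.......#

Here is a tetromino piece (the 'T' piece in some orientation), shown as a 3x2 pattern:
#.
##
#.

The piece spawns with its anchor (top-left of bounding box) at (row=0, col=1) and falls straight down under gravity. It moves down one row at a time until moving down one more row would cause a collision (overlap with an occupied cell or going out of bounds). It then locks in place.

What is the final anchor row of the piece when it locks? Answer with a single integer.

Spawn at (row=0, col=1). Try each row:
  row 0: fits
  row 1: fits
  row 2: blocked -> lock at row 1

Answer: 1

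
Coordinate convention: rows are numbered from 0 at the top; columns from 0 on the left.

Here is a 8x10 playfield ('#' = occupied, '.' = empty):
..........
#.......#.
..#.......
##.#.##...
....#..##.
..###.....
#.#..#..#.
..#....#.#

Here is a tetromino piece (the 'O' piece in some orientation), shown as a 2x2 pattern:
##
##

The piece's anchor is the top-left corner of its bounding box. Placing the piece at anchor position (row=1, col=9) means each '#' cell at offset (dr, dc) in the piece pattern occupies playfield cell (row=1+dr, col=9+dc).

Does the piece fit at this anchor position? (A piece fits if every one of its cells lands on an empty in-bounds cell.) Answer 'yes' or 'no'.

Check each piece cell at anchor (1, 9):
  offset (0,0) -> (1,9): empty -> OK
  offset (0,1) -> (1,10): out of bounds -> FAIL
  offset (1,0) -> (2,9): empty -> OK
  offset (1,1) -> (2,10): out of bounds -> FAIL
All cells valid: no

Answer: no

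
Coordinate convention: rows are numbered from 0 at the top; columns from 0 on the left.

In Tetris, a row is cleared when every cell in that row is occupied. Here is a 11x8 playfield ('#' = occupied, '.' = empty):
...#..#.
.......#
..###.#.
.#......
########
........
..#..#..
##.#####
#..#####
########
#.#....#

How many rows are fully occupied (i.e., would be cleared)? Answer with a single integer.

Answer: 2

Derivation:
Check each row:
  row 0: 6 empty cells -> not full
  row 1: 7 empty cells -> not full
  row 2: 4 empty cells -> not full
  row 3: 7 empty cells -> not full
  row 4: 0 empty cells -> FULL (clear)
  row 5: 8 empty cells -> not full
  row 6: 6 empty cells -> not full
  row 7: 1 empty cell -> not full
  row 8: 2 empty cells -> not full
  row 9: 0 empty cells -> FULL (clear)
  row 10: 5 empty cells -> not full
Total rows cleared: 2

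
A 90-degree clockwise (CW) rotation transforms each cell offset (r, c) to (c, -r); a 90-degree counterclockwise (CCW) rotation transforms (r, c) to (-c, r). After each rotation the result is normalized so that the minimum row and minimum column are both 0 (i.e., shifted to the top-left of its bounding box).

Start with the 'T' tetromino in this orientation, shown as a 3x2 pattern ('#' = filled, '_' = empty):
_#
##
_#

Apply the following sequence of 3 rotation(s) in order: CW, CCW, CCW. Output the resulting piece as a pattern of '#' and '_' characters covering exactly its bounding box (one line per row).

Answer: ###
_#_

Derivation:
Start:
_#
##
_#
After rotation 1 (CW):
_#_
###
After rotation 2 (CCW):
_#
##
_#
After rotation 3 (CCW):
###
_#_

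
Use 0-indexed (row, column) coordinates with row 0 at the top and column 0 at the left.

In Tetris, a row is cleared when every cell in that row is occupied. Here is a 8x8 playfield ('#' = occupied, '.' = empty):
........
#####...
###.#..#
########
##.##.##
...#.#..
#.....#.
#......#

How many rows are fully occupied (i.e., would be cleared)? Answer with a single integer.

Answer: 1

Derivation:
Check each row:
  row 0: 8 empty cells -> not full
  row 1: 3 empty cells -> not full
  row 2: 3 empty cells -> not full
  row 3: 0 empty cells -> FULL (clear)
  row 4: 2 empty cells -> not full
  row 5: 6 empty cells -> not full
  row 6: 6 empty cells -> not full
  row 7: 6 empty cells -> not full
Total rows cleared: 1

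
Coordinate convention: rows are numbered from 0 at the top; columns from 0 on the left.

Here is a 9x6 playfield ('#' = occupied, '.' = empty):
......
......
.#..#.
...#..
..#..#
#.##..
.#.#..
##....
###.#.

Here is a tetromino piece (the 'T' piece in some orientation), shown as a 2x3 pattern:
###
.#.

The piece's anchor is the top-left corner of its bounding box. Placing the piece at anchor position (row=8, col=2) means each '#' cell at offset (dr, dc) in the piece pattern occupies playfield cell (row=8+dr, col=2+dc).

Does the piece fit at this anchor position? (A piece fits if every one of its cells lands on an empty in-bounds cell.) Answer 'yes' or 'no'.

Answer: no

Derivation:
Check each piece cell at anchor (8, 2):
  offset (0,0) -> (8,2): occupied ('#') -> FAIL
  offset (0,1) -> (8,3): empty -> OK
  offset (0,2) -> (8,4): occupied ('#') -> FAIL
  offset (1,1) -> (9,3): out of bounds -> FAIL
All cells valid: no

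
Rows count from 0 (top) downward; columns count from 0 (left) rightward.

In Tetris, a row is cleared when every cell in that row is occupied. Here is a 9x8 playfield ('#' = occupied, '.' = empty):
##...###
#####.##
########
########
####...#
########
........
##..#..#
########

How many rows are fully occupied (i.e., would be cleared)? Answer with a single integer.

Answer: 4

Derivation:
Check each row:
  row 0: 3 empty cells -> not full
  row 1: 1 empty cell -> not full
  row 2: 0 empty cells -> FULL (clear)
  row 3: 0 empty cells -> FULL (clear)
  row 4: 3 empty cells -> not full
  row 5: 0 empty cells -> FULL (clear)
  row 6: 8 empty cells -> not full
  row 7: 4 empty cells -> not full
  row 8: 0 empty cells -> FULL (clear)
Total rows cleared: 4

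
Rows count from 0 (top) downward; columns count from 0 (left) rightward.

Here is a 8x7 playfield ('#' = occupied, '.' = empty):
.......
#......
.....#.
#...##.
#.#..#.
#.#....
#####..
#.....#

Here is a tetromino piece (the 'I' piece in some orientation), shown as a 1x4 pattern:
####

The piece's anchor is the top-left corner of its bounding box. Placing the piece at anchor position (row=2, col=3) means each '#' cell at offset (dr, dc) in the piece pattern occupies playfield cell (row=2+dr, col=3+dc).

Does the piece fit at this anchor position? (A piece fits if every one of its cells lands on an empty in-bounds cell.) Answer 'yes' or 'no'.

Check each piece cell at anchor (2, 3):
  offset (0,0) -> (2,3): empty -> OK
  offset (0,1) -> (2,4): empty -> OK
  offset (0,2) -> (2,5): occupied ('#') -> FAIL
  offset (0,3) -> (2,6): empty -> OK
All cells valid: no

Answer: no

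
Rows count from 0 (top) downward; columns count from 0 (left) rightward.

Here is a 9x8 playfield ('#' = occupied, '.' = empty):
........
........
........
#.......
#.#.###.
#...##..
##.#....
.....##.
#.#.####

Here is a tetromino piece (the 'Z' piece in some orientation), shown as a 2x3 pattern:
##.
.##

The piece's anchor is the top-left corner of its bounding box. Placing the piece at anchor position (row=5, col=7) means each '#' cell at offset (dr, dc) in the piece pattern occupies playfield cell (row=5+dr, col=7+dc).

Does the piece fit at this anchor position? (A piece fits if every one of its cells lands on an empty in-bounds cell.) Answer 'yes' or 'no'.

Answer: no

Derivation:
Check each piece cell at anchor (5, 7):
  offset (0,0) -> (5,7): empty -> OK
  offset (0,1) -> (5,8): out of bounds -> FAIL
  offset (1,1) -> (6,8): out of bounds -> FAIL
  offset (1,2) -> (6,9): out of bounds -> FAIL
All cells valid: no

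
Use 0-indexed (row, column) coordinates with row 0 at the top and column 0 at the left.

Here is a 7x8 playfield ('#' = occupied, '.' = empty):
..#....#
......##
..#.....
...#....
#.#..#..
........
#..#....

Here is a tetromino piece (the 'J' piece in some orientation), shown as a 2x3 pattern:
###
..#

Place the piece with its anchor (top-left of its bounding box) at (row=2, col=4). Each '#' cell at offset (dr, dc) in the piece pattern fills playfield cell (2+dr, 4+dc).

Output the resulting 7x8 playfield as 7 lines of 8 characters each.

Answer: ..#....#
......##
..#.###.
...#..#.
#.#..#..
........
#..#....

Derivation:
Fill (2+0,4+0) = (2,4)
Fill (2+0,4+1) = (2,5)
Fill (2+0,4+2) = (2,6)
Fill (2+1,4+2) = (3,6)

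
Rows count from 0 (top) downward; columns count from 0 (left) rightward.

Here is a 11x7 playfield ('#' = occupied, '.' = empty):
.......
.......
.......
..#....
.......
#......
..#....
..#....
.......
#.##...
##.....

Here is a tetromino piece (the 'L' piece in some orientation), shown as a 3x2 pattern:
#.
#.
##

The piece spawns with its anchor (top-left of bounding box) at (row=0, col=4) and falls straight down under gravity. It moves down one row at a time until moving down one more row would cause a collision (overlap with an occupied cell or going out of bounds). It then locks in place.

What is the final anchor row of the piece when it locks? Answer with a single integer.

Answer: 8

Derivation:
Spawn at (row=0, col=4). Try each row:
  row 0: fits
  row 1: fits
  row 2: fits
  row 3: fits
  row 4: fits
  row 5: fits
  row 6: fits
  row 7: fits
  row 8: fits
  row 9: blocked -> lock at row 8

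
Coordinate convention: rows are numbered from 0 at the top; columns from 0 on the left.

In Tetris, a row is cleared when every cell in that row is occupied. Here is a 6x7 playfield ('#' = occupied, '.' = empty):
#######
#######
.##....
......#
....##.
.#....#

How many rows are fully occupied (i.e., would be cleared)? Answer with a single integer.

Answer: 2

Derivation:
Check each row:
  row 0: 0 empty cells -> FULL (clear)
  row 1: 0 empty cells -> FULL (clear)
  row 2: 5 empty cells -> not full
  row 3: 6 empty cells -> not full
  row 4: 5 empty cells -> not full
  row 5: 5 empty cells -> not full
Total rows cleared: 2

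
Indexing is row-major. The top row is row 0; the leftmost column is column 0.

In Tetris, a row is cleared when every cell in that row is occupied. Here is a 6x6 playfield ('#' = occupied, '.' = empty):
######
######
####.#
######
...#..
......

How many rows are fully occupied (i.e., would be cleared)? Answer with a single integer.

Check each row:
  row 0: 0 empty cells -> FULL (clear)
  row 1: 0 empty cells -> FULL (clear)
  row 2: 1 empty cell -> not full
  row 3: 0 empty cells -> FULL (clear)
  row 4: 5 empty cells -> not full
  row 5: 6 empty cells -> not full
Total rows cleared: 3

Answer: 3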